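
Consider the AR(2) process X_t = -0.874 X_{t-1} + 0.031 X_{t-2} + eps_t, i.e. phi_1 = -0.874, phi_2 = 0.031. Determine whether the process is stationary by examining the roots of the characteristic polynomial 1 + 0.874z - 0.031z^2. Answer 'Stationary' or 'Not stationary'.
\text{Stationary}

The AR(p) characteristic polynomial is P(z) = 1 + 0.874z - 0.031z^2.
Stationarity requires all roots to lie outside the unit circle, i.e. |z| > 1 for every root.
Set 1 + (0.874) z + (-0.031) z^2 = 0, i.e. a z^2 + b z + c = 0 with a = -0.031, b = 0.874, c = 1.
Discriminant D = b^2 - 4ac = (0.874)^2 - 4*(-0.031)*1 = 0.763876 - (-0.124) = 0.887876.
D >= 0, so the roots are real: z = (-b +/- sqrt(D)) / (2a) = (-0.874 +/- 0.942272) / (-0.062).
  z_1 = (-0.874 + 0.942272) / (-0.062) = -1.1012,   |z_1| = 1.1012.
  z_2 = (-0.874 - 0.942272) / (-0.062) = 29.2947,   |z_2| = 29.2947.
Moduli of all roots: 1.1012, 29.2947.
All moduli strictly greater than 1? Yes.
Verdict: Stationary.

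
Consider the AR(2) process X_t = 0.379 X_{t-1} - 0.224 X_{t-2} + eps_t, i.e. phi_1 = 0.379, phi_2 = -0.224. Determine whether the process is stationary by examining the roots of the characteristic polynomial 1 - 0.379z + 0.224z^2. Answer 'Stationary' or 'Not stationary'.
\text{Stationary}

The AR(p) characteristic polynomial is P(z) = 1 - 0.379z + 0.224z^2.
Stationarity requires all roots to lie outside the unit circle, i.e. |z| > 1 for every root.
Set 1 + (-0.379) z + (0.224) z^2 = 0, i.e. a z^2 + b z + c = 0 with a = 0.224, b = -0.379, c = 1.
Discriminant D = b^2 - 4ac = (-0.379)^2 - 4*(0.224)*1 = 0.143641 - (0.896) = -0.752359.
D < 0, so the roots are the complex-conjugate pair z = (-b +/- i sqrt(-D)) / (2a) = 0.846 +/- 1.9361i.
For a conjugate pair |z|^2 = z * conj(z) = (product of roots) = c/a = 1/(0.224) = 4.464286, so |z| = sqrt(4.464286) = 2.1129 for both roots.
Moduli of all roots: 2.1129, 2.1129.
All moduli strictly greater than 1? Yes.
Verdict: Stationary.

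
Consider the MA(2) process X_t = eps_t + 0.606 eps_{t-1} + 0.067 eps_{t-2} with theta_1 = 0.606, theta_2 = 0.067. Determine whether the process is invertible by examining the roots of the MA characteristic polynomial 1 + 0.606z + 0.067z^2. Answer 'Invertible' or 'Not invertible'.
\text{Invertible}

The MA(q) characteristic polynomial is P(z) = 1 + 0.606z + 0.067z^2.
Invertibility requires all roots to lie outside the unit circle, i.e. |z| > 1 for every root.
Set 1 + (0.606) z + (0.067) z^2 = 0, i.e. a z^2 + b z + c = 0 with a = 0.067, b = 0.606, c = 1.
Discriminant D = b^2 - 4ac = (0.606)^2 - 4*(0.067)*1 = 0.367236 - (0.268) = 0.099236.
D >= 0, so the roots are real: z = (-b +/- sqrt(D)) / (2a) = (-0.606 +/- 0.315017) / (0.134).
  z_1 = (-0.606 + 0.315017) / (0.134) = -2.1715,   |z_1| = 2.1715.
  z_2 = (-0.606 - 0.315017) / (0.134) = -6.8733,   |z_2| = 6.8733.
Moduli of all roots: 2.1715, 6.8733.
All moduli strictly greater than 1? Yes.
Verdict: Invertible.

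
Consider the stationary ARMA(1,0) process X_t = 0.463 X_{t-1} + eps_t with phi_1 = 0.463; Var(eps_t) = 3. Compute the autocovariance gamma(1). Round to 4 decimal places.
\gamma(1) = 1.7680

Multiply the model equation by X_{t-k} and take expectations. With theta_0 = psi_0 = 1 and psi_j the MA(infinity) weights, this gives
  gamma(k) - sum_i phi_i gamma(k-i) = c_k,
  c_k = sigma^2 * sum_{j=k..q} theta_j psi_{j-k}   (c_k = 0 for k > q),
using gamma(-m) = gamma(m).
Pure AR (q = 0): c_0 = sigma^2 = 3, c_k = 0 for k >= 1.
Equations for k = 0 and k = 1 (AR order 1):
  gamma(0) = phi_1 gamma(1) + c_0
  gamma(1) = phi_1 gamma(0) + c_1
Substituting the second into the first: gamma(0) (1 - phi_1^2) = c_0 + phi_1 c_1, so
  gamma(0) = c_0 / (1 - phi_1^2) = 3 / (1 - (0.463)^2) = 3 / 0.785631 = 3.818587.
  gamma(1) = phi_1 gamma(0) = (0.463)(3.818587) = 1.768006.
Therefore gamma(1) = 1.7680 (to 4 decimal places).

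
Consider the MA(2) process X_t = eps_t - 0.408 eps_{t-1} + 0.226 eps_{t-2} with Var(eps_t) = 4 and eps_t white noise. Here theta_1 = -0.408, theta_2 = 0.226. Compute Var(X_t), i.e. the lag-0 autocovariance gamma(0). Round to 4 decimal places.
\gamma(0) = 4.8702

For an MA(q) process X_t = eps_t + sum_i theta_i eps_{t-i} with
Var(eps_t) = sigma^2, the variance is
  gamma(0) = sigma^2 * (1 + sum_i theta_i^2).
  sum_i theta_i^2 = (-0.408)^2 + (0.226)^2 = 0.166464 + 0.051076 = 0.21754.
  gamma(0) = 4 * (1 + 0.21754) = 4 * 1.21754 = 4.87016, which rounds to 4.8702.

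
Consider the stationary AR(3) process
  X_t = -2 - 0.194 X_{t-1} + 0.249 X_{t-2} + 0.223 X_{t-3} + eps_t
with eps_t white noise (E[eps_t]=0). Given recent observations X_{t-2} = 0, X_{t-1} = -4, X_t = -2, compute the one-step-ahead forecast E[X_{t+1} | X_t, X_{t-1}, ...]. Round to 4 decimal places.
E[X_{t+1} \mid \mathcal F_t] = -2.6080

For an AR(p) model X_t = c + sum_i phi_i X_{t-i} + eps_t, the
one-step-ahead conditional mean is
  E[X_{t+1} | X_t, ...] = c + sum_i phi_i X_{t+1-i}.
Substitute known values:
  E[X_{t+1} | ...] = -2 + (-0.194) * (-2) + (0.249) * (-4) + (0.223) * (0)
                   = -2.6080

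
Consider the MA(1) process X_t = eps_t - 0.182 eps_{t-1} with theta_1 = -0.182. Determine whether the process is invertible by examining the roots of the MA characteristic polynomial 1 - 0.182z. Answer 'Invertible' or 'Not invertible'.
\text{Invertible}

The MA(q) characteristic polynomial is P(z) = 1 - 0.182z.
Invertibility requires all roots to lie outside the unit circle, i.e. |z| > 1 for every root.
This is linear in z: 1 + (-0.182) z = 0  =>  z = -1/(-0.182) = 5.494505,  |z| = 5.494505.
Moduli of all roots: 5.4945.
All moduli strictly greater than 1? Yes.
Verdict: Invertible.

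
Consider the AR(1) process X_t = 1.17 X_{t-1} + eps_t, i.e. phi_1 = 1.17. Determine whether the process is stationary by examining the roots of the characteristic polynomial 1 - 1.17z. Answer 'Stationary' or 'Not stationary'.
\text{Not stationary}

The AR(p) characteristic polynomial is P(z) = 1 - 1.17z.
Stationarity requires all roots to lie outside the unit circle, i.e. |z| > 1 for every root.
This is linear in z: 1 + (-1.17) z = 0  =>  z = -1/(-1.17) = 0.854701,  |z| = 0.854701.
Moduli of all roots: 0.8547.
All moduli strictly greater than 1? No.
Verdict: Not stationary.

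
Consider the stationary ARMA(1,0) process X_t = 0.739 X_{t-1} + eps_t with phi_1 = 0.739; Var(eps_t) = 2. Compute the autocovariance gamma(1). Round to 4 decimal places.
\gamma(1) = 3.2564

Multiply the model equation by X_{t-k} and take expectations. With theta_0 = psi_0 = 1 and psi_j the MA(infinity) weights, this gives
  gamma(k) - sum_i phi_i gamma(k-i) = c_k,
  c_k = sigma^2 * sum_{j=k..q} theta_j psi_{j-k}   (c_k = 0 for k > q),
using gamma(-m) = gamma(m).
Pure AR (q = 0): c_0 = sigma^2 = 2, c_k = 0 for k >= 1.
Equations for k = 0 and k = 1 (AR order 1):
  gamma(0) = phi_1 gamma(1) + c_0
  gamma(1) = phi_1 gamma(0) + c_1
Substituting the second into the first: gamma(0) (1 - phi_1^2) = c_0 + phi_1 c_1, so
  gamma(0) = c_0 / (1 - phi_1^2) = 2 / (1 - (0.739)^2) = 2 / 0.453879 = 4.406461.
  gamma(1) = phi_1 gamma(0) = (0.739)(4.406461) = 3.256374.
Therefore gamma(1) = 3.2564 (to 4 decimal places).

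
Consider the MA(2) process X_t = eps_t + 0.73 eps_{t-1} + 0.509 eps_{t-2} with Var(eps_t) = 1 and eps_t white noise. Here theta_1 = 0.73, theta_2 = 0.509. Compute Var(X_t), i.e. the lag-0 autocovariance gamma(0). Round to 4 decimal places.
\gamma(0) = 1.7920

For an MA(q) process X_t = eps_t + sum_i theta_i eps_{t-i} with
Var(eps_t) = sigma^2, the variance is
  gamma(0) = sigma^2 * (1 + sum_i theta_i^2).
  sum_i theta_i^2 = (0.73)^2 + (0.509)^2 = 0.5329 + 0.259081 = 0.791981.
  gamma(0) = 1 * (1 + 0.791981) = 1 * 1.791981 = 1.791981, which rounds to 1.7920.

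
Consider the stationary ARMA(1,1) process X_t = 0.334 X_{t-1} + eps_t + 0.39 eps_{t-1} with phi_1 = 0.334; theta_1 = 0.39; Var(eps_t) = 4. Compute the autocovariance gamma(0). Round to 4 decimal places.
\gamma(0) = 6.3600

Multiply the model equation by X_{t-k} and take expectations. With theta_0 = psi_0 = 1 and psi_j the MA(infinity) weights, this gives
  gamma(k) - sum_i phi_i gamma(k-i) = c_k,
  c_k = sigma^2 * sum_{j=k..q} theta_j psi_{j-k}   (c_k = 0 for k > q),
using gamma(-m) = gamma(m).
psi-weights needed (psi_j = theta_j + sum_i phi_i psi_{j-i}):
  psi_1 = theta_1 + phi_1 = 0.39 + (0.334) = 0.724
Right-hand sides:
  c_0 = sigma^2 (1 + theta_1 psi_1) = 4 * (1 + (0.39)(0.724)) = 4 * 1.28236 = 5.12944
  c_1 = sigma^2 theta_1 = 4 * (0.39) = 1.56
  c_2 = 0
Equations for k = 0 and k = 1 (AR order 1):
  gamma(0) = phi_1 gamma(1) + c_0
  gamma(1) = phi_1 gamma(0) + c_1
Substituting the second into the first: gamma(0) (1 - phi_1^2) = c_0 + phi_1 c_1, so
  gamma(0) = (c_0 + phi_1 c_1) / (1 - phi_1^2) = (5.12944 + (0.334)(1.56)) / (1 - (0.334)^2) = 5.65048 / 0.888444 = 6.359973.
Therefore gamma(0) = 6.3600 (to 4 decimal places).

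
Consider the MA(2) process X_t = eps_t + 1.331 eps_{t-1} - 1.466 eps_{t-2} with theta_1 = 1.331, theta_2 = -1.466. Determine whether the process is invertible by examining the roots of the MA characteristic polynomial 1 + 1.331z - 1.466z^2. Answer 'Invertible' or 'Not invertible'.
\text{Not invertible}

The MA(q) characteristic polynomial is P(z) = 1 + 1.331z - 1.466z^2.
Invertibility requires all roots to lie outside the unit circle, i.e. |z| > 1 for every root.
Set 1 + (1.331) z + (-1.466) z^2 = 0, i.e. a z^2 + b z + c = 0 with a = -1.466, b = 1.331, c = 1.
Discriminant D = b^2 - 4ac = (1.331)^2 - 4*(-1.466)*1 = 1.771561 - (-5.864) = 7.635561.
D >= 0, so the roots are real: z = (-b +/- sqrt(D)) / (2a) = (-1.331 +/- 2.763252) / (-2.932).
  z_1 = (-1.331 + 2.763252) / (-2.932) = -0.4885,   |z_1| = 0.4885.
  z_2 = (-1.331 - 2.763252) / (-2.932) = 1.3964,   |z_2| = 1.3964.
Moduli of all roots: 0.4885, 1.3964.
All moduli strictly greater than 1? No.
Verdict: Not invertible.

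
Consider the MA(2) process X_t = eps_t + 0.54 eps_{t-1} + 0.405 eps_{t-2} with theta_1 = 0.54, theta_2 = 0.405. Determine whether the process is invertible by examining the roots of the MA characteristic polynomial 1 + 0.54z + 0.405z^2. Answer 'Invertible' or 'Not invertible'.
\text{Invertible}

The MA(q) characteristic polynomial is P(z) = 1 + 0.54z + 0.405z^2.
Invertibility requires all roots to lie outside the unit circle, i.e. |z| > 1 for every root.
Set 1 + (0.54) z + (0.405) z^2 = 0, i.e. a z^2 + b z + c = 0 with a = 0.405, b = 0.54, c = 1.
Discriminant D = b^2 - 4ac = (0.54)^2 - 4*(0.405)*1 = 0.2916 - (1.62) = -1.3284.
D < 0, so the roots are the complex-conjugate pair z = (-b +/- i sqrt(-D)) / (2a) = -0.6667 +/- 1.4229i.
For a conjugate pair |z|^2 = z * conj(z) = (product of roots) = c/a = 1/(0.405) = 2.469136, so |z| = sqrt(2.469136) = 1.5713 for both roots.
Moduli of all roots: 1.5713, 1.5713.
All moduli strictly greater than 1? Yes.
Verdict: Invertible.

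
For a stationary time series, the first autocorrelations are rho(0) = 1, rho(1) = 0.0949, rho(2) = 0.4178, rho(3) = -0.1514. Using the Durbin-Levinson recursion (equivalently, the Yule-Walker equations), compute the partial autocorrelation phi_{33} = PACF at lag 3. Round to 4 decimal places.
\phi_{33} = -0.2600

The PACF at lag k is phi_{kk}, the last component of the solution
to the Yule-Walker system G_k phi = r_k where
  (G_k)_{ij} = rho(|i - j|), (r_k)_i = rho(i), i,j = 1..k.
Equivalently, Durbin-Levinson gives phi_{kk} iteratively:
  phi_{11} = rho(1)
  phi_{kk} = [rho(k) - sum_{j=1..k-1} phi_{k-1,j} rho(k-j)]
            / [1 - sum_{j=1..k-1} phi_{k-1,j} rho(j)],
  phi_{k,j} = phi_{k-1,j} - phi_{kk} phi_{k-1,k-j},  j = 1..k-1.
Step k = 1:
  phi_11 = rho(1) = 0.0949.
Step k = 2:
  phi_22 = [rho(2) - phi_11 rho(1)] / [1 - phi_11 rho(1)] = [0.4178 - (0.0949)(0.0949)] / [1 - (0.0949)(0.0949)]
         = 0.40879399 / 0.99099399 = 0.412509.
  Update: phi_21 = phi_11 - phi_22 phi_11 = 0.0949 - (0.412509)(0.0949) = 0.055753.
Step k = 3:
  phi_33 = [rho(3) - phi_21 rho(2) - phi_22 rho(1)] / [1 - phi_21 rho(1) - phi_22 rho(2)]
    numerator   = -0.1514 - (0.055753)(0.4178) - (0.412509)(0.0949) = -0.21384067
    denominator = 1 - (0.055753)(0.0949) - (0.412509)(0.4178) = 0.82236277
  phi_33 = -0.21384067 / 0.82236277 = -0.26.
Therefore phi_{33} = -0.2600.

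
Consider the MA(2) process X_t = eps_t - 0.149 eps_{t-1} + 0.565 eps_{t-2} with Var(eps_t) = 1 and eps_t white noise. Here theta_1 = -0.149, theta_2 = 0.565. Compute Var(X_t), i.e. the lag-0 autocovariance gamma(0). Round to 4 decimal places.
\gamma(0) = 1.3414

For an MA(q) process X_t = eps_t + sum_i theta_i eps_{t-i} with
Var(eps_t) = sigma^2, the variance is
  gamma(0) = sigma^2 * (1 + sum_i theta_i^2).
  sum_i theta_i^2 = (-0.149)^2 + (0.565)^2 = 0.022201 + 0.319225 = 0.341426.
  gamma(0) = 1 * (1 + 0.341426) = 1 * 1.341426 = 1.341426, which rounds to 1.3414.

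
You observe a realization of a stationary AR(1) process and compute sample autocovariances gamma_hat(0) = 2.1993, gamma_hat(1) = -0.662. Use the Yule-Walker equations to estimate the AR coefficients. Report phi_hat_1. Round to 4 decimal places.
\hat\phi_{1} = -0.3010

The Yule-Walker equations for an AR(p) process read, in matrix form,
  Gamma_p phi = r_p,   with   (Gamma_p)_{ij} = gamma(|i - j|),
                       (r_p)_i = gamma(i),   i,j = 1..p.
Substitute the sample gammas (Toeplitz matrix and right-hand side of size 1):
  Gamma_p = [[2.1993]]
  r_p     = [-0.662]
With p = 1 this is the single equation gamma(0) phi_1 = gamma(1):
  phi_hat_1 = gamma(1) / gamma(0) = -0.662 / 2.1993 = -0.3010.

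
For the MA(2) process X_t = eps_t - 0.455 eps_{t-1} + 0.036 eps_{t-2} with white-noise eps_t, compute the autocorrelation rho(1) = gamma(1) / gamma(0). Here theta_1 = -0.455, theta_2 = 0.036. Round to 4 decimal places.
\rho(1) = -0.3901

For an MA(q) process with theta_0 = 1, the autocovariance is
  gamma(k) = sigma^2 * sum_{i=0..q-k} theta_i * theta_{i+k},
and rho(k) = gamma(k) / gamma(0). Sigma^2 cancels.
  numerator   = (1)*(-0.455) + (-0.455)*(0.036) = -0.47138.
  denominator = (1)^2 + (-0.455)^2 + (0.036)^2 = 1.208321.
  rho(1) = -0.47138 / 1.208321 = -0.3901.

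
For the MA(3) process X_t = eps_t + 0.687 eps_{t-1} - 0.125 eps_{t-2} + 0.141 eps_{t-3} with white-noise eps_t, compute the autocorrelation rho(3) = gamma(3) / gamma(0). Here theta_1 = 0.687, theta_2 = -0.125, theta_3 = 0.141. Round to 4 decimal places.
\rho(3) = 0.0935

For an MA(q) process with theta_0 = 1, the autocovariance is
  gamma(k) = sigma^2 * sum_{i=0..q-k} theta_i * theta_{i+k},
and rho(k) = gamma(k) / gamma(0). Sigma^2 cancels.
  numerator   = (1)*(0.141) = 0.141.
  denominator = (1)^2 + (0.687)^2 + (-0.125)^2 + (0.141)^2 = 1.507475.
  rho(3) = 0.141 / 1.507475 = 0.0935.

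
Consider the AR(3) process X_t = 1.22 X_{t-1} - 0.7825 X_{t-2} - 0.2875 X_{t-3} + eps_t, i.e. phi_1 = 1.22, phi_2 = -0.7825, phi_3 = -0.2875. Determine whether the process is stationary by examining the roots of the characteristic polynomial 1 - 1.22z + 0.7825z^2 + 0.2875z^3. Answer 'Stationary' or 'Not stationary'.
\text{Not stationary}

The AR(p) characteristic polynomial is P(z) = 1 - 1.22z + 0.7825z^2 + 0.2875z^3.
Stationarity requires all roots to lie outside the unit circle, i.e. |z| > 1 for every root.
Degree 3: look for a simple real root z0 first, then factor out (1 - z/z0) and solve the remaining quadratic.
Testing z0 = -4: P(-4) = 1 + (-1.22)(-4) + (0.7825)(-4)^2 + (0.2875)(-4)^3
  = 1 + (4.88) + (12.52) + (-18.4) = 0.  So z_0 = -4 is a root, |z_0| = 4.
Divide out the factor (1 + 0.25 z) = (1 - z/z0) (since 1/z0 = -0.25):
  P(z) = (1 + 0.25 z)(1 + (-1.47) z + (1.15) z^2)
  [check: z-coef -1.47 - (-0.25) = -1.22; z^2-coef 1.15 - (-0.25)(-1.47) = 0.7825; z^3-coef -(-0.25)(1.15) = 0.2875.]
Remaining roots from the quadratic factor 1 + (-1.47) z + (1.15) z^2:
  Set 1 + (-1.47) z + (1.15) z^2 = 0, i.e. a z^2 + b z + c = 0 with a = 1.15, b = -1.47, c = 1.
  Discriminant D = b^2 - 4ac = (-1.47)^2 - 4*(1.15)*1 = 2.1609 - (4.6) = -2.4391.
  D < 0, so the roots are the complex-conjugate pair z = (-b +/- i sqrt(-D)) / (2a) = 0.6391 +/- 0.679i.
  For a conjugate pair |z|^2 = z * conj(z) = (product of roots) = c/a = 1/(1.15) = 0.869565, so |z| = sqrt(0.869565) = 0.9325 for both roots.
Moduli of all roots: 4.0000, 0.9325, 0.9325.
All moduli strictly greater than 1? No.
Verdict: Not stationary.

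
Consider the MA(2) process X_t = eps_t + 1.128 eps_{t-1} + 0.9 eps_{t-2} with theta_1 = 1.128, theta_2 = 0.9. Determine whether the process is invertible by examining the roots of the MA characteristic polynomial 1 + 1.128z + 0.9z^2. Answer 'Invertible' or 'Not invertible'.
\text{Invertible}

The MA(q) characteristic polynomial is P(z) = 1 + 1.128z + 0.9z^2.
Invertibility requires all roots to lie outside the unit circle, i.e. |z| > 1 for every root.
Set 1 + (1.128) z + (0.9) z^2 = 0, i.e. a z^2 + b z + c = 0 with a = 0.9, b = 1.128, c = 1.
Discriminant D = b^2 - 4ac = (1.128)^2 - 4*(0.9)*1 = 1.272384 - (3.6) = -2.327616.
D < 0, so the roots are the complex-conjugate pair z = (-b +/- i sqrt(-D)) / (2a) = -0.6267 +/- 0.8476i.
For a conjugate pair |z|^2 = z * conj(z) = (product of roots) = c/a = 1/(0.9) = 1.111111, so |z| = sqrt(1.111111) = 1.0541 for both roots.
Moduli of all roots: 1.0541, 1.0541.
All moduli strictly greater than 1? Yes.
Verdict: Invertible.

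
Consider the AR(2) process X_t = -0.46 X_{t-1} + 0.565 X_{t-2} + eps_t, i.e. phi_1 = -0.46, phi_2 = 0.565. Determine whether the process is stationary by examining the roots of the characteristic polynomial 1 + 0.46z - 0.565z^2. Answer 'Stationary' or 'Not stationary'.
\text{Not stationary}

The AR(p) characteristic polynomial is P(z) = 1 + 0.46z - 0.565z^2.
Stationarity requires all roots to lie outside the unit circle, i.e. |z| > 1 for every root.
Set 1 + (0.46) z + (-0.565) z^2 = 0, i.e. a z^2 + b z + c = 0 with a = -0.565, b = 0.46, c = 1.
Discriminant D = b^2 - 4ac = (0.46)^2 - 4*(-0.565)*1 = 0.2116 - (-2.26) = 2.4716.
D >= 0, so the roots are real: z = (-b +/- sqrt(D)) / (2a) = (-0.46 +/- 1.572132) / (-1.13).
  z_1 = (-0.46 + 1.572132) / (-1.13) = -0.9842,   |z_1| = 0.9842.
  z_2 = (-0.46 - 1.572132) / (-1.13) = 1.7983,   |z_2| = 1.7983.
Moduli of all roots: 0.9842, 1.7983.
All moduli strictly greater than 1? No.
Verdict: Not stationary.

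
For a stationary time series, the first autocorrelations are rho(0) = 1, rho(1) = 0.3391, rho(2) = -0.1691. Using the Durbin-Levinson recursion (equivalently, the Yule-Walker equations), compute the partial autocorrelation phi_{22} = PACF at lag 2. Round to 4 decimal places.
\phi_{22} = -0.3210

The PACF at lag k is phi_{kk}, the last component of the solution
to the Yule-Walker system G_k phi = r_k where
  (G_k)_{ij} = rho(|i - j|), (r_k)_i = rho(i), i,j = 1..k.
Equivalently, Durbin-Levinson gives phi_{kk} iteratively:
  phi_{11} = rho(1)
  phi_{kk} = [rho(k) - sum_{j=1..k-1} phi_{k-1,j} rho(k-j)]
            / [1 - sum_{j=1..k-1} phi_{k-1,j} rho(j)],
  phi_{k,j} = phi_{k-1,j} - phi_{kk} phi_{k-1,k-j},  j = 1..k-1.
Step k = 1:
  phi_11 = rho(1) = 0.3391.
Step k = 2:
  phi_22 = [rho(2) - phi_11 rho(1)] / [1 - phi_11 rho(1)] = [-0.1691 - (0.3391)(0.3391)] / [1 - (0.3391)(0.3391)]
         = -0.28408881 / 0.88501119 = -0.321.
Therefore phi_{22} = -0.3210.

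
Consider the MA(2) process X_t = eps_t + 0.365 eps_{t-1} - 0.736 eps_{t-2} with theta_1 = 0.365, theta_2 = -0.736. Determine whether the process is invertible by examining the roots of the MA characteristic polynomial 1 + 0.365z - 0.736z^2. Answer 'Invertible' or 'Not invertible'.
\text{Not invertible}

The MA(q) characteristic polynomial is P(z) = 1 + 0.365z - 0.736z^2.
Invertibility requires all roots to lie outside the unit circle, i.e. |z| > 1 for every root.
Set 1 + (0.365) z + (-0.736) z^2 = 0, i.e. a z^2 + b z + c = 0 with a = -0.736, b = 0.365, c = 1.
Discriminant D = b^2 - 4ac = (0.365)^2 - 4*(-0.736)*1 = 0.133225 - (-2.944) = 3.077225.
D >= 0, so the roots are real: z = (-b +/- sqrt(D)) / (2a) = (-0.365 +/- 1.754202) / (-1.472).
  z_1 = (-0.365 + 1.754202) / (-1.472) = -0.9438,   |z_1| = 0.9438.
  z_2 = (-0.365 - 1.754202) / (-1.472) = 1.4397,   |z_2| = 1.4397.
Moduli of all roots: 0.9438, 1.4397.
All moduli strictly greater than 1? No.
Verdict: Not invertible.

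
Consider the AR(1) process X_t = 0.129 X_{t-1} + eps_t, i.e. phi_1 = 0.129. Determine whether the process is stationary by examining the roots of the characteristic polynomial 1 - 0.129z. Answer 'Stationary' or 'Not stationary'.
\text{Stationary}

The AR(p) characteristic polynomial is P(z) = 1 - 0.129z.
Stationarity requires all roots to lie outside the unit circle, i.e. |z| > 1 for every root.
This is linear in z: 1 + (-0.129) z = 0  =>  z = -1/(-0.129) = 7.751938,  |z| = 7.751938.
Moduli of all roots: 7.7519.
All moduli strictly greater than 1? Yes.
Verdict: Stationary.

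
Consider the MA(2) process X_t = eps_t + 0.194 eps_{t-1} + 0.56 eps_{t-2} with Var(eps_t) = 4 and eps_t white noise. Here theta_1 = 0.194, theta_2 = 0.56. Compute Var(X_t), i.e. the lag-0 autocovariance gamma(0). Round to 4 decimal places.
\gamma(0) = 5.4049

For an MA(q) process X_t = eps_t + sum_i theta_i eps_{t-i} with
Var(eps_t) = sigma^2, the variance is
  gamma(0) = sigma^2 * (1 + sum_i theta_i^2).
  sum_i theta_i^2 = (0.194)^2 + (0.56)^2 = 0.037636 + 0.3136 = 0.351236.
  gamma(0) = 4 * (1 + 0.351236) = 4 * 1.351236 = 5.404944, which rounds to 5.4049.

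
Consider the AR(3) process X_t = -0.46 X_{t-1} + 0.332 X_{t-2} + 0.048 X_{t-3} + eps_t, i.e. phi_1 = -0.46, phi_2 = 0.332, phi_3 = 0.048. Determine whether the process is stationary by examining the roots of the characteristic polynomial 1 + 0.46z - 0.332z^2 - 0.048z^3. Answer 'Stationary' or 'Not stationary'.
\text{Stationary}

The AR(p) characteristic polynomial is P(z) = 1 + 0.46z - 0.332z^2 - 0.048z^3.
Stationarity requires all roots to lie outside the unit circle, i.e. |z| > 1 for every root.
Degree 3: look for a simple real root z0 first, then factor out (1 - z/z0) and solve the remaining quadratic.
Testing z0 = -1.25: P(-1.25) = 1 + (0.46)(-1.25) + (-0.332)(-1.25)^2 + (-0.048)(-1.25)^3
  = 1 + (-0.575) + (-0.51875) + (0.09375) = 0.  So z_0 = -1.25 is a root, |z_0| = 1.25.
Divide out the factor (1 + 0.8 z) = (1 - z/z0) (since 1/z0 = -0.8):
  P(z) = (1 + 0.8 z)(1 + (-0.34) z + (-0.06) z^2)
  [check: z-coef -0.34 - (-0.8) = 0.46; z^2-coef -0.06 - (-0.8)(-0.34) = -0.332; z^3-coef -(-0.8)(-0.06) = -0.048.]
Remaining roots from the quadratic factor 1 + (-0.34) z + (-0.06) z^2:
  Set 1 + (-0.34) z + (-0.06) z^2 = 0, i.e. a z^2 + b z + c = 0 with a = -0.06, b = -0.34, c = 1.
  Discriminant D = b^2 - 4ac = (-0.34)^2 - 4*(-0.06)*1 = 0.1156 - (-0.24) = 0.3556.
  D >= 0, so the roots are real: z = (-b +/- sqrt(D)) / (2a) = (0.34 +/- 0.596322) / (-0.12).
    z_1 = (0.34 + 0.596322) / (-0.12) = -7.8027,   |z_1| = 7.8027.
    z_2 = (0.34 - 0.596322) / (-0.12) = 2.136,   |z_2| = 2.136.
Moduli of all roots: 1.2500, 7.8027, 2.1360.
All moduli strictly greater than 1? Yes.
Verdict: Stationary.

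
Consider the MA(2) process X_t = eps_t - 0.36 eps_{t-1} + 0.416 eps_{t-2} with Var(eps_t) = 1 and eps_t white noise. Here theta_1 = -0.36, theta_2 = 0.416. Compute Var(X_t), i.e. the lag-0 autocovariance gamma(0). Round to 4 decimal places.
\gamma(0) = 1.3027

For an MA(q) process X_t = eps_t + sum_i theta_i eps_{t-i} with
Var(eps_t) = sigma^2, the variance is
  gamma(0) = sigma^2 * (1 + sum_i theta_i^2).
  sum_i theta_i^2 = (-0.36)^2 + (0.416)^2 = 0.1296 + 0.173056 = 0.302656.
  gamma(0) = 1 * (1 + 0.302656) = 1 * 1.302656 = 1.302656, which rounds to 1.3027.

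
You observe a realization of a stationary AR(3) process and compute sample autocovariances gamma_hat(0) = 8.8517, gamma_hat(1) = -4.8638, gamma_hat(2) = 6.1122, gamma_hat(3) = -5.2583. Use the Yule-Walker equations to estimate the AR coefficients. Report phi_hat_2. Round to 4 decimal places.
\hat\phi_{2} = 0.4960

The Yule-Walker equations for an AR(p) process read, in matrix form,
  Gamma_p phi = r_p,   with   (Gamma_p)_{ij} = gamma(|i - j|),
                       (r_p)_i = gamma(i),   i,j = 1..p.
Substitute the sample gammas (Toeplitz matrix and right-hand side of size 3):
  Gamma_p = [[8.8517, -4.8638, 6.1122], [-4.8638, 8.8517, -4.8638], [6.1122, -4.8638, 8.8517]]
  r_p     = [-4.8638, 6.1122, -5.2583]
Written out (R1..R3):
  (R1) 8.8517 phi_1 - 4.8638 phi_2 + 6.1122 phi_3 = -4.8638
  (R2) -4.8638 phi_1 + 8.8517 phi_2 - 4.8638 phi_3 = 6.1122
  (R3) 6.1122 phi_1 - 4.8638 phi_2 + 8.8517 phi_3 = -5.2583
Gaussian elimination:
  R2 <- R2 - (-4.8638/8.8517) R1 = R2 - (-0.549476) R1:  6.179157 phi_2 - 1.505291 phi_3 = 3.439657
  R3 <- R3 - (6.1122/8.8517) R1 = R3 - (0.690511) R1:  -1.505291 phi_2 + 4.631156 phi_3 = -1.899791
  R3 <- R3 - (-1.505291/6.179157) R2 = R3 - (-0.243608) R2:  4.264456 phi_3 = -1.061863
Back-substitution:
  phi_hat_3 = -1.061863 / 4.264456 = -0.249003
  phi_hat_2 = (3.439657 - (-1.505291)(-0.249003)) / 6.179157 = 0.495996
  phi_hat_1 = (-4.8638 - (-4.8638)(0.495996) - (6.1122)(-0.249003)) / 8.8517 = -0.104999
So phi_hat = [-0.1050, 0.4960, -0.2490].
Therefore phi_hat_2 = 0.4960.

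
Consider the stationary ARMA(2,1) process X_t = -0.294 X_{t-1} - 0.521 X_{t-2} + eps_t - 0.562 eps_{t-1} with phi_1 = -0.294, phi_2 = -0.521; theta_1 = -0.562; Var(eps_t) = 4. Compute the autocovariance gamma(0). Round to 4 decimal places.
\gamma(0) = 8.7439

Multiply the model equation by X_{t-k} and take expectations. With theta_0 = psi_0 = 1 and psi_j the MA(infinity) weights, this gives
  gamma(k) - sum_i phi_i gamma(k-i) = c_k,
  c_k = sigma^2 * sum_{j=k..q} theta_j psi_{j-k}   (c_k = 0 for k > q),
using gamma(-m) = gamma(m).
psi-weights needed (psi_j = theta_j + sum_i phi_i psi_{j-i}):
  psi_1 = theta_1 + phi_1 = -0.562 + (-0.294) = -0.856
Right-hand sides:
  c_0 = sigma^2 (1 + theta_1 psi_1) = 4 * (1 + (-0.562)(-0.856)) = 4 * 1.481072 = 5.924288
  c_1 = sigma^2 theta_1 = 4 * (-0.562) = -2.248
  c_2 = 0
Equations for k = 0, 1, 2 (AR order 2, c_2 = 0):
  (E0) gamma(0) = phi_1 gamma(1) + phi_2 gamma(2) + c_0
  (E1) gamma(1) = phi_1 gamma(0) + phi_2 gamma(1) + c_1
  (E2) gamma(2) = phi_1 gamma(1) + phi_2 gamma(0)
From (E1): gamma(1) = A gamma(0) + B with
  A = phi_1 / (1 - phi_2) = -0.294 / 1.521 = -0.193294,   B = c_1 / (1 - phi_2) = -2.248 / 1.521 = -1.477975.
Insert (E2) into (E0): gamma(0) (1 - phi_2^2) = phi_1 (1 + phi_2) gamma(1) + c_0.
  phi_1 (1 + phi_2) = (-0.294)(0.479) = -0.140826,   1 - phi_2^2 = 0.728559.
Replace gamma(1) by A gamma(0) + B and collect gamma(0):
  gamma(0) [0.728559 - (-0.140826)(-0.193294)] = (-0.140826)(-1.477975) + 5.924288
  gamma(0) * 0.701338 = 6.132425
  gamma(0) = 6.132425 / 0.701338 = 8.743892.
Therefore gamma(0) = 8.7439 (to 4 decimal places).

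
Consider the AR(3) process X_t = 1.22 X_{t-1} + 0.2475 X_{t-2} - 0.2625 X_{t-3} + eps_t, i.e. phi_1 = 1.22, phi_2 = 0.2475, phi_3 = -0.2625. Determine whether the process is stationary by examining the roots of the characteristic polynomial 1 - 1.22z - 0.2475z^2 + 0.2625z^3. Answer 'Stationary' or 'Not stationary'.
\text{Not stationary}

The AR(p) characteristic polynomial is P(z) = 1 - 1.22z - 0.2475z^2 + 0.2625z^3.
Stationarity requires all roots to lie outside the unit circle, i.e. |z| > 1 for every root.
Degree 3: look for a simple real root z0 first, then factor out (1 - z/z0) and solve the remaining quadratic.
Testing z0 = 0.8: P(0.8) = 1 + (-1.22)(0.8) + (-0.2475)(0.8)^2 + (0.2625)(0.8)^3
  = 1 + (-0.976) + (-0.1584) + (0.1344) = 0.  So z_0 = 0.8 is a root, |z_0| = 0.8.
Divide out the factor (1 - 1.25 z) = (1 - z/z0) (since 1/z0 = 1.25):
  P(z) = (1 - 1.25 z)(1 + (0.03) z + (-0.21) z^2)
  [check: z-coef 0.03 - (1.25) = -1.22; z^2-coef -0.21 - (1.25)(0.03) = -0.2475; z^3-coef -(1.25)(-0.21) = 0.2625.]
Remaining roots from the quadratic factor 1 + (0.03) z + (-0.21) z^2:
  Set 1 + (0.03) z + (-0.21) z^2 = 0, i.e. a z^2 + b z + c = 0 with a = -0.21, b = 0.03, c = 1.
  Discriminant D = b^2 - 4ac = (0.03)^2 - 4*(-0.21)*1 = 0.0009 - (-0.84) = 0.8409.
  D >= 0, so the roots are real: z = (-b +/- sqrt(D)) / (2a) = (-0.03 +/- 0.917006) / (-0.42).
    z_1 = (-0.03 + 0.917006) / (-0.42) = -2.1119,   |z_1| = 2.1119.
    z_2 = (-0.03 - 0.917006) / (-0.42) = 2.2548,   |z_2| = 2.2548.
Moduli of all roots: 0.8000, 2.1119, 2.2548.
All moduli strictly greater than 1? No.
Verdict: Not stationary.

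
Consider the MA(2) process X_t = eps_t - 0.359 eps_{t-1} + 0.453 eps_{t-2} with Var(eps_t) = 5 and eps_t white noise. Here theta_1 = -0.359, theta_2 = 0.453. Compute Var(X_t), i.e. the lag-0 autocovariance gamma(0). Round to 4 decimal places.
\gamma(0) = 6.6705

For an MA(q) process X_t = eps_t + sum_i theta_i eps_{t-i} with
Var(eps_t) = sigma^2, the variance is
  gamma(0) = sigma^2 * (1 + sum_i theta_i^2).
  sum_i theta_i^2 = (-0.359)^2 + (0.453)^2 = 0.128881 + 0.205209 = 0.33409.
  gamma(0) = 5 * (1 + 0.33409) = 5 * 1.33409 = 6.67045, which rounds to 6.6705.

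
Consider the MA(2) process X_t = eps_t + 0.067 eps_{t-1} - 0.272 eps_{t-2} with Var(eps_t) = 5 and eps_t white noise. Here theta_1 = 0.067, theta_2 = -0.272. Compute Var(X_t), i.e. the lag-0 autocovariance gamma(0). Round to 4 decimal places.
\gamma(0) = 5.3924

For an MA(q) process X_t = eps_t + sum_i theta_i eps_{t-i} with
Var(eps_t) = sigma^2, the variance is
  gamma(0) = sigma^2 * (1 + sum_i theta_i^2).
  sum_i theta_i^2 = (0.067)^2 + (-0.272)^2 = 0.004489 + 0.073984 = 0.078473.
  gamma(0) = 5 * (1 + 0.078473) = 5 * 1.078473 = 5.392365, which rounds to 5.3924.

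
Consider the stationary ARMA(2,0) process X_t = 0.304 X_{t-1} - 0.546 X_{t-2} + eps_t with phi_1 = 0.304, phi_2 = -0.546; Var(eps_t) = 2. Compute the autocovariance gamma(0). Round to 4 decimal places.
\gamma(0) = 2.9641

Multiply the model equation by X_{t-k} and take expectations. With theta_0 = psi_0 = 1 and psi_j the MA(infinity) weights, this gives
  gamma(k) - sum_i phi_i gamma(k-i) = c_k,
  c_k = sigma^2 * sum_{j=k..q} theta_j psi_{j-k}   (c_k = 0 for k > q),
using gamma(-m) = gamma(m).
Pure AR (q = 0): c_0 = sigma^2 = 2, c_k = 0 for k >= 1.
Equations for k = 0, 1, 2 (AR order 2, c_2 = 0):
  (E0) gamma(0) = phi_1 gamma(1) + phi_2 gamma(2) + c_0
  (E1) gamma(1) = phi_1 gamma(0) + phi_2 gamma(1) + c_1
  (E2) gamma(2) = phi_1 gamma(1) + phi_2 gamma(0)
From (E1): gamma(1) = A gamma(0) + B with
  A = phi_1 / (1 - phi_2) = 0.304 / 1.546 = 0.196636,   B = c_1 / (1 - phi_2) = 0 / 1.546 = 0.
Insert (E2) into (E0): gamma(0) (1 - phi_2^2) = phi_1 (1 + phi_2) gamma(1) + c_0.
  phi_1 (1 + phi_2) = (0.304)(0.454) = 0.138016,   1 - phi_2^2 = 0.701884.
Replace gamma(1) by A gamma(0) + B and collect gamma(0):
  gamma(0) [0.701884 - (0.138016)(0.196636)] = c_0 = 2
  gamma(0) * 0.674745 = 2
  gamma(0) = 2 / 0.674745 = 2.964083.
Therefore gamma(0) = 2.9641 (to 4 decimal places).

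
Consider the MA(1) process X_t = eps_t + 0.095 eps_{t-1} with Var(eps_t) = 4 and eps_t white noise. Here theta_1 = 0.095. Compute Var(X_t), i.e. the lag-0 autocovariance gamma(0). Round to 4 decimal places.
\gamma(0) = 4.0361

For an MA(q) process X_t = eps_t + sum_i theta_i eps_{t-i} with
Var(eps_t) = sigma^2, the variance is
  gamma(0) = sigma^2 * (1 + sum_i theta_i^2).
  sum_i theta_i^2 = (0.095)^2 = 0.009025.
  gamma(0) = 4 * (1 + 0.009025) = 4 * 1.009025 = 4.0361.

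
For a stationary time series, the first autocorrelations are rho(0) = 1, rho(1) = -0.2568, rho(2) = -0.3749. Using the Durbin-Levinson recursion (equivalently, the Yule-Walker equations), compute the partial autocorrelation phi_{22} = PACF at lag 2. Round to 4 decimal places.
\phi_{22} = -0.4720

The PACF at lag k is phi_{kk}, the last component of the solution
to the Yule-Walker system G_k phi = r_k where
  (G_k)_{ij} = rho(|i - j|), (r_k)_i = rho(i), i,j = 1..k.
Equivalently, Durbin-Levinson gives phi_{kk} iteratively:
  phi_{11} = rho(1)
  phi_{kk} = [rho(k) - sum_{j=1..k-1} phi_{k-1,j} rho(k-j)]
            / [1 - sum_{j=1..k-1} phi_{k-1,j} rho(j)],
  phi_{k,j} = phi_{k-1,j} - phi_{kk} phi_{k-1,k-j},  j = 1..k-1.
Step k = 1:
  phi_11 = rho(1) = -0.2568.
Step k = 2:
  phi_22 = [rho(2) - phi_11 rho(1)] / [1 - phi_11 rho(1)] = [-0.3749 - (-0.2568)(-0.2568)] / [1 - (-0.2568)(-0.2568)]
         = -0.44084624 / 0.93405376 = -0.472.
Therefore phi_{22} = -0.4720.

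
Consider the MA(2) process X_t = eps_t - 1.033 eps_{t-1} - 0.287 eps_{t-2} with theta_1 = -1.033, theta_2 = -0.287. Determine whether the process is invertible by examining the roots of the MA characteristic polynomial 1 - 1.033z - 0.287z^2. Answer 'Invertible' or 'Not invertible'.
\text{Not invertible}

The MA(q) characteristic polynomial is P(z) = 1 - 1.033z - 0.287z^2.
Invertibility requires all roots to lie outside the unit circle, i.e. |z| > 1 for every root.
Set 1 + (-1.033) z + (-0.287) z^2 = 0, i.e. a z^2 + b z + c = 0 with a = -0.287, b = -1.033, c = 1.
Discriminant D = b^2 - 4ac = (-1.033)^2 - 4*(-0.287)*1 = 1.067089 - (-1.148) = 2.215089.
D >= 0, so the roots are real: z = (-b +/- sqrt(D)) / (2a) = (1.033 +/- 1.488318) / (-0.574).
  z_1 = (1.033 + 1.488318) / (-0.574) = -4.3925,   |z_1| = 4.3925.
  z_2 = (1.033 - 1.488318) / (-0.574) = 0.7932,   |z_2| = 0.7932.
Moduli of all roots: 4.3925, 0.7932.
All moduli strictly greater than 1? No.
Verdict: Not invertible.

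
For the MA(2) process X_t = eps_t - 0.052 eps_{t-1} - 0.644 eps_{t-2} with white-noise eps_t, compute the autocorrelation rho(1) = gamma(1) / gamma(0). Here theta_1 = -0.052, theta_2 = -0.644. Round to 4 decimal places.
\rho(1) = -0.0131

For an MA(q) process with theta_0 = 1, the autocovariance is
  gamma(k) = sigma^2 * sum_{i=0..q-k} theta_i * theta_{i+k},
and rho(k) = gamma(k) / gamma(0). Sigma^2 cancels.
  numerator   = (1)*(-0.052) + (-0.052)*(-0.644) = -0.018512.
  denominator = (1)^2 + (-0.052)^2 + (-0.644)^2 = 1.41744.
  rho(1) = -0.018512 / 1.41744 = -0.0131.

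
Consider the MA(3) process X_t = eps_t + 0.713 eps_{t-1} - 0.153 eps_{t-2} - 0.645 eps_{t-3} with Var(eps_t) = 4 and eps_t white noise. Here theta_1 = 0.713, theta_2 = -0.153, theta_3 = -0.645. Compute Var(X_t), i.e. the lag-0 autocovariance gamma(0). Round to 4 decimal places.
\gamma(0) = 7.7912

For an MA(q) process X_t = eps_t + sum_i theta_i eps_{t-i} with
Var(eps_t) = sigma^2, the variance is
  gamma(0) = sigma^2 * (1 + sum_i theta_i^2).
  sum_i theta_i^2 = (0.713)^2 + (-0.153)^2 + (-0.645)^2 = 0.508369 + 0.023409 + 0.416025 = 0.947803.
  gamma(0) = 4 * (1 + 0.947803) = 4 * 1.947803 = 7.791212, which rounds to 7.7912.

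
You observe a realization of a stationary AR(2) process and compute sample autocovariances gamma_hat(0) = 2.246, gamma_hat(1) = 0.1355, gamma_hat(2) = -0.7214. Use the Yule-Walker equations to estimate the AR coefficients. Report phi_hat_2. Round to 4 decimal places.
\hat\phi_{2} = -0.3260

The Yule-Walker equations for an AR(p) process read, in matrix form,
  Gamma_p phi = r_p,   with   (Gamma_p)_{ij} = gamma(|i - j|),
                       (r_p)_i = gamma(i),   i,j = 1..p.
Substitute the sample gammas (Toeplitz matrix and right-hand side of size 2):
  Gamma_p = [[2.246, 0.1355], [0.1355, 2.246]]
  r_p     = [0.1355, -0.7214]
Written out:
  2.246 phi_1 + 0.1355 phi_2 = 0.1355
  0.1355 phi_1 + 2.246 phi_2 = -0.7214
Solve by Cramer's rule:
  det = gamma(0)^2 - gamma(1)^2 = (2.246)^2 - (0.1355)^2 = 5.044516 - 0.01836025 = 5.02615575
  phi_hat_1 = [gamma(1) gamma(0) - gamma(1) gamma(2)] / det = [(0.1355)(2.246) - (0.1355)(-0.7214)] / 5.02615575 = 0.4020827 / 5.02615575 = 0.08
  phi_hat_2 = [gamma(0) gamma(2) - gamma(1)^2] / det = [(2.246)(-0.7214) - (0.1355)^2] / 5.02615575 = -1.63862465 / 5.02615575 = -0.326
So phi_hat = [0.0800, -0.3260].
Therefore phi_hat_2 = -0.3260.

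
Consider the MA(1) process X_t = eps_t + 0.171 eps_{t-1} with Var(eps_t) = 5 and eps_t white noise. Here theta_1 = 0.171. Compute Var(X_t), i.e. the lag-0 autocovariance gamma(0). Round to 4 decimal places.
\gamma(0) = 5.1462

For an MA(q) process X_t = eps_t + sum_i theta_i eps_{t-i} with
Var(eps_t) = sigma^2, the variance is
  gamma(0) = sigma^2 * (1 + sum_i theta_i^2).
  sum_i theta_i^2 = (0.171)^2 = 0.029241.
  gamma(0) = 5 * (1 + 0.029241) = 5 * 1.029241 = 5.146205, which rounds to 5.1462.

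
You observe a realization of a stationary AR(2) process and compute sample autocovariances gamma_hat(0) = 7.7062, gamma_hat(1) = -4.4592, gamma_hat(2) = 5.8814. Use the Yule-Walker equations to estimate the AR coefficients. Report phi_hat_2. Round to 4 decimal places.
\hat\phi_{2} = 0.6440

The Yule-Walker equations for an AR(p) process read, in matrix form,
  Gamma_p phi = r_p,   with   (Gamma_p)_{ij} = gamma(|i - j|),
                       (r_p)_i = gamma(i),   i,j = 1..p.
Substitute the sample gammas (Toeplitz matrix and right-hand side of size 2):
  Gamma_p = [[7.7062, -4.4592], [-4.4592, 7.7062]]
  r_p     = [-4.4592, 5.8814]
Written out:
  7.7062 phi_1 - 4.4592 phi_2 = -4.4592
  -4.4592 phi_1 + 7.7062 phi_2 = 5.8814
Solve by Cramer's rule:
  det = gamma(0)^2 - gamma(1)^2 = (7.7062)^2 - (-4.4592)^2 = 59.38551844 - 19.88446464 = 39.5010538
  phi_hat_1 = [gamma(1) gamma(0) - gamma(1) gamma(2)] / det = [(-4.4592)(7.7062) - (-4.4592)(5.8814)] / 39.5010538 = -8.13714816 / 39.5010538 = -0.206
  phi_hat_2 = [gamma(0) gamma(2) - gamma(1)^2] / det = [(7.7062)(5.8814) - (-4.4592)^2] / 39.5010538 = 25.43878004 / 39.5010538 = 0.644
So phi_hat = [-0.2060, 0.6440].
Therefore phi_hat_2 = 0.6440.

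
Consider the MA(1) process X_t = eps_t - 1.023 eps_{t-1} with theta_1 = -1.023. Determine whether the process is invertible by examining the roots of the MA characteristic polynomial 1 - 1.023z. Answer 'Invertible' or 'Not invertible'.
\text{Not invertible}

The MA(q) characteristic polynomial is P(z) = 1 - 1.023z.
Invertibility requires all roots to lie outside the unit circle, i.e. |z| > 1 for every root.
This is linear in z: 1 + (-1.023) z = 0  =>  z = -1/(-1.023) = 0.977517,  |z| = 0.977517.
Moduli of all roots: 0.9775.
All moduli strictly greater than 1? No.
Verdict: Not invertible.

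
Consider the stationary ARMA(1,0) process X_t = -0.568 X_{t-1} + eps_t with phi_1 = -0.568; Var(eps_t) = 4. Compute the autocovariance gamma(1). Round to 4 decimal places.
\gamma(1) = -3.3541

Multiply the model equation by X_{t-k} and take expectations. With theta_0 = psi_0 = 1 and psi_j the MA(infinity) weights, this gives
  gamma(k) - sum_i phi_i gamma(k-i) = c_k,
  c_k = sigma^2 * sum_{j=k..q} theta_j psi_{j-k}   (c_k = 0 for k > q),
using gamma(-m) = gamma(m).
Pure AR (q = 0): c_0 = sigma^2 = 4, c_k = 0 for k >= 1.
Equations for k = 0 and k = 1 (AR order 1):
  gamma(0) = phi_1 gamma(1) + c_0
  gamma(1) = phi_1 gamma(0) + c_1
Substituting the second into the first: gamma(0) (1 - phi_1^2) = c_0 + phi_1 c_1, so
  gamma(0) = c_0 / (1 - phi_1^2) = 4 / (1 - (-0.568)^2) = 4 / 0.677376 = 5.90514.
  gamma(1) = phi_1 gamma(0) = (-0.568)(5.90514) = -3.354119.
Therefore gamma(1) = -3.3541 (to 4 decimal places).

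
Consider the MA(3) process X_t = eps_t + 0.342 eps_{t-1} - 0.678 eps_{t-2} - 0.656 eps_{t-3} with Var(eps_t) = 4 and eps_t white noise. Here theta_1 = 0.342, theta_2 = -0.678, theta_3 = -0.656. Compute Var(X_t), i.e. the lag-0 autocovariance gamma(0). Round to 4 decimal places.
\gamma(0) = 8.0279

For an MA(q) process X_t = eps_t + sum_i theta_i eps_{t-i} with
Var(eps_t) = sigma^2, the variance is
  gamma(0) = sigma^2 * (1 + sum_i theta_i^2).
  sum_i theta_i^2 = (0.342)^2 + (-0.678)^2 + (-0.656)^2 = 0.116964 + 0.459684 + 0.430336 = 1.006984.
  gamma(0) = 4 * (1 + 1.006984) = 4 * 2.006984 = 8.027936, which rounds to 8.0279.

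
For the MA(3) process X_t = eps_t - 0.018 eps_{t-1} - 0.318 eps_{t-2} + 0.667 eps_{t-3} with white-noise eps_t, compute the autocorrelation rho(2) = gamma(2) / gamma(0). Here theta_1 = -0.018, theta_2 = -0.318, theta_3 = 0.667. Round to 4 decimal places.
\rho(2) = -0.2134

For an MA(q) process with theta_0 = 1, the autocovariance is
  gamma(k) = sigma^2 * sum_{i=0..q-k} theta_i * theta_{i+k},
and rho(k) = gamma(k) / gamma(0). Sigma^2 cancels.
  numerator   = (1)*(-0.318) + (-0.018)*(0.667) = -0.330006.
  denominator = (1)^2 + (-0.018)^2 + (-0.318)^2 + (0.667)^2 = 1.546337.
  rho(2) = -0.330006 / 1.546337 = -0.2134.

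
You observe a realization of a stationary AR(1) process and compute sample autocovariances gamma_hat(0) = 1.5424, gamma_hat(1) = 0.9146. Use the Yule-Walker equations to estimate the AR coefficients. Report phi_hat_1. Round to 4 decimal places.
\hat\phi_{1} = 0.5930

The Yule-Walker equations for an AR(p) process read, in matrix form,
  Gamma_p phi = r_p,   with   (Gamma_p)_{ij} = gamma(|i - j|),
                       (r_p)_i = gamma(i),   i,j = 1..p.
Substitute the sample gammas (Toeplitz matrix and right-hand side of size 1):
  Gamma_p = [[1.5424]]
  r_p     = [0.9146]
With p = 1 this is the single equation gamma(0) phi_1 = gamma(1):
  phi_hat_1 = gamma(1) / gamma(0) = 0.9146 / 1.5424 = 0.5930.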